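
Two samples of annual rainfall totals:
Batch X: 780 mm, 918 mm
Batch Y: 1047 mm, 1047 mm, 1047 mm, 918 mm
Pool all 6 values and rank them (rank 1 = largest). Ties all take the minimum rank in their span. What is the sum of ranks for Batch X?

10

Sorted (descending): 1047, 1047, 1047, 918, 918, 780
The 3 values of 1047 occupy positions 1–3 → each gets rank 1.
The 2 values of 918 occupy positions 4–5 → each gets rank 4.
Batch X values → pooled ranks: 780→6, 918→4
Rank sum = 6 + 4 = 10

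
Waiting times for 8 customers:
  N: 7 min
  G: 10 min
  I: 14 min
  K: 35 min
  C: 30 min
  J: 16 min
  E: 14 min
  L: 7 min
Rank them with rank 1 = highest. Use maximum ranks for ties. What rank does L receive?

8

Sorted (descending): 35, 30, 16, 14, 14, 10, 7, 7
The 2 values of 14 occupy positions 4–5 → each gets rank 5.
The 2 values of 7 occupy positions 7–8 → each gets rank 8.
L has value 7 min → rank 8.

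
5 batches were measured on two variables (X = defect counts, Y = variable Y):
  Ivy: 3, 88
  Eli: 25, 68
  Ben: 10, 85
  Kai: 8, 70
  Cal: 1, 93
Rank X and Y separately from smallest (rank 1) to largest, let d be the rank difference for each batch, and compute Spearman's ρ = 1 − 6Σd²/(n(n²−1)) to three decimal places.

-0.900

Ranks of variable 1: 2, 5, 4, 3, 1
Ranks of variable 2: 4, 1, 3, 2, 5
d = r₁ − r₂: -2, 4, 1, 1, -4
d²: 4, 16, 1, 1, 16; Σd² = 38
ρ = 1 − 6·38/(5·24) = 1 − 228/120 = -0.900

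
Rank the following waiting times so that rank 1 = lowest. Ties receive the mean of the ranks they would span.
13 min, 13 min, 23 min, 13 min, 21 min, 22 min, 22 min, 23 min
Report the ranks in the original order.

Sorted (ascending): 13, 13, 13, 21, 22, 22, 23, 23
The 3 values of 13 occupy positions 1–3 → average rank 2.
The 2 values of 22 occupy positions 5–6 → average rank (5+6)/2 = 5.5.
The 2 values of 23 occupy positions 7–8 → average rank (7+8)/2 = 7.5.

2, 2, 7.5, 2, 4, 5.5, 5.5, 7.5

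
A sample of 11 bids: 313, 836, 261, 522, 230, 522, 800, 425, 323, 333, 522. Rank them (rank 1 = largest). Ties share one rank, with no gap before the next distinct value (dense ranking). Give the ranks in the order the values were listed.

7, 1, 8, 3, 9, 3, 2, 4, 6, 5, 3

Sorted (descending): 836, 800, 522, 522, 522, 425, 333, 323, 313, 261, 230
The 3 values of 522 share dense rank 3.
Remaining distinct values take the next consecutive integers.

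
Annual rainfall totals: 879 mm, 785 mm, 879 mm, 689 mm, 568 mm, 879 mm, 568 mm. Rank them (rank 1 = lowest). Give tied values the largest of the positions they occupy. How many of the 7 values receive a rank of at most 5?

4

Sorted (ascending): 568, 568, 689, 785, 879, 879, 879
The 2 values of 568 occupy positions 1–2 → each gets rank 2.
The 3 values of 879 occupy positions 5–7 → each gets rank 7.
Ranks ≤ 5: {2, 2, 3, 4} → 4 values.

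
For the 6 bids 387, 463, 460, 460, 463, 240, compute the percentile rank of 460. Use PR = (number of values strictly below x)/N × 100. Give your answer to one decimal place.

N = 6.
Strictly below 460: 2. Equal to 460: 2.
PR = 2/6 × 100 = 33.3

33.3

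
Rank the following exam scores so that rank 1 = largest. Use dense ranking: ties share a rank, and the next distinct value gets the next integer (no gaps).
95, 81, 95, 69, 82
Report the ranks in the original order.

Sorted (descending): 95, 95, 82, 81, 69
The 2 values of 95 share dense rank 1.
Remaining distinct values take the next consecutive integers.

1, 3, 1, 4, 2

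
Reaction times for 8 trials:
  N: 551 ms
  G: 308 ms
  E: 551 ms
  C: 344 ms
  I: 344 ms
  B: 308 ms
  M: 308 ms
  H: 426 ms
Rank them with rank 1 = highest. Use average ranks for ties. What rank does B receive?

7

Sorted (descending): 551, 551, 426, 344, 344, 308, 308, 308
The 2 values of 551 occupy positions 1–2 → average rank (1+2)/2 = 1.5.
The 2 values of 344 occupy positions 4–5 → average rank (4+5)/2 = 4.5.
The 3 values of 308 occupy positions 6–8 → average rank 7.
B has value 308 ms → rank 7.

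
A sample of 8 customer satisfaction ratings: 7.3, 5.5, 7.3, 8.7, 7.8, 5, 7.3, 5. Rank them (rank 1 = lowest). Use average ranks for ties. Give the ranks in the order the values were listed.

5, 3, 5, 8, 7, 1.5, 5, 1.5

Sorted (ascending): 5, 5, 5.5, 7.3, 7.3, 7.3, 7.8, 8.7
The 2 values of 5 occupy positions 1–2 → average rank (1+2)/2 = 1.5.
The 3 values of 7.3 occupy positions 4–6 → average rank 5.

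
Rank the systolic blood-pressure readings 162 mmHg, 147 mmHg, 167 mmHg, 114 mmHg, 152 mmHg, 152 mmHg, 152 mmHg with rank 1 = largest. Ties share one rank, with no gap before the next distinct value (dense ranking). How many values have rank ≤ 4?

Sorted (descending): 167, 162, 152, 152, 152, 147, 114
The 3 values of 152 share dense rank 3.
Remaining distinct values take the next consecutive integers.
Ranks ≤ 4: {1, 2, 3, 3, 3, 4} → 6 values.

6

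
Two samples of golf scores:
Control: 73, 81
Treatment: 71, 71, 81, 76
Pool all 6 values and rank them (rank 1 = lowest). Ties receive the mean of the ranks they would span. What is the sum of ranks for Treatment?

Sorted (ascending): 71, 71, 73, 76, 81, 81
The 2 values of 71 occupy positions 1–2 → average rank (1+2)/2 = 1.5.
The 2 values of 81 occupy positions 5–6 → average rank (5+6)/2 = 5.5.
Treatment values → pooled ranks: 71→1.5, 71→1.5, 81→5.5, 76→4
Rank sum = 1.5 + 1.5 + 5.5 + 4 = 12.5

12.5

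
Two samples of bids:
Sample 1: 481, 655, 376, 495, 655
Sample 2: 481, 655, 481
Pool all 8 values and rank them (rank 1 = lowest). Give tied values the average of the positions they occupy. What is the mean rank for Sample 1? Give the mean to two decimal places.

4.60

Sorted (ascending): 376, 481, 481, 481, 495, 655, 655, 655
The 3 values of 481 occupy positions 2–4 → average rank 3.
The 3 values of 655 occupy positions 6–8 → average rank 7.
Sample 1 values → pooled ranks: 481→3, 655→7, 376→1, 495→5, 655→7
Mean rank = (3 + 7 + 1 + 5 + 7) / 5 = 4.60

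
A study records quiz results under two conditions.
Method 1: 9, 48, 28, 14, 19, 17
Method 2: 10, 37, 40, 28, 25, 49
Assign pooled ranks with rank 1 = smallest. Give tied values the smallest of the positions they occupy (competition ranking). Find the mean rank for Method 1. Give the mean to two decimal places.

5.17

Sorted (ascending): 9, 10, 14, 17, 19, 25, 28, 28, 37, 40, 48, 49
The 2 values of 28 occupy positions 7–8 → each gets rank 7.
Method 1 values → pooled ranks: 9→1, 48→11, 28→7, 14→3, 19→5, 17→4
Mean rank = (1 + 11 + 7 + 3 + 5 + 4) / 6 = 5.17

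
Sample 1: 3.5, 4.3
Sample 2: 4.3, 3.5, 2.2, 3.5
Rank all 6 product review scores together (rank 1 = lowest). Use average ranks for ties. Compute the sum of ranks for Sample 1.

8.5

Sorted (ascending): 2.2, 3.5, 3.5, 3.5, 4.3, 4.3
The 3 values of 3.5 occupy positions 2–4 → average rank 3.
The 2 values of 4.3 occupy positions 5–6 → average rank (5+6)/2 = 5.5.
Sample 1 values → pooled ranks: 3.5→3, 4.3→5.5
Rank sum = 3 + 5.5 = 8.5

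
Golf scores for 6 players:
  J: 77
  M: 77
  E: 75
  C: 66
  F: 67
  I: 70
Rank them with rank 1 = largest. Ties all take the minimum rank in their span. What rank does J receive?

Sorted (descending): 77, 77, 75, 70, 67, 66
The 2 values of 77 occupy positions 1–2 → each gets rank 1.
J has value 77 → rank 1.

1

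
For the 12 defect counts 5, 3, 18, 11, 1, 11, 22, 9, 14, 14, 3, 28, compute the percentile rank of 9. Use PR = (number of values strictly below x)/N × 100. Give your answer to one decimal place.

33.3

N = 12.
Strictly below 9: 4. Equal to 9: 1.
PR = 4/12 × 100 = 33.3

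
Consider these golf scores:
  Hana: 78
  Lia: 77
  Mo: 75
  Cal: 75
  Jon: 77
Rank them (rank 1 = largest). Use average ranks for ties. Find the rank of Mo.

4.5

Sorted (descending): 78, 77, 77, 75, 75
The 2 values of 77 occupy positions 2–3 → average rank (2+3)/2 = 2.5.
The 2 values of 75 occupy positions 4–5 → average rank (4+5)/2 = 4.5.
Mo has value 75 → rank 4.5.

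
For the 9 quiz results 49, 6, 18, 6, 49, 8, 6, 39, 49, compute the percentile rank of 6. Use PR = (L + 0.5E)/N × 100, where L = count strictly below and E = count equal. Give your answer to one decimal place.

16.7

N = 9.
Strictly below 6: 0. Equal to 6: 3.
PR = (0 + 0.5·3)/9 × 100 = 16.7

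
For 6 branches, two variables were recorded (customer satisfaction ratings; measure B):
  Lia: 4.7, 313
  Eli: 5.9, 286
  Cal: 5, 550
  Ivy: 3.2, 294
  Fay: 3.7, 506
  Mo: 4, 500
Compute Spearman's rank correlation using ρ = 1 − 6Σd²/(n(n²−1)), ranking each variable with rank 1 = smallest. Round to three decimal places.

-0.086

Ranks of variable 1: 4, 6, 5, 1, 2, 3
Ranks of variable 2: 3, 1, 6, 2, 5, 4
d = r₁ − r₂: 1, 5, -1, -1, -3, -1
d²: 1, 25, 1, 1, 9, 1; Σd² = 38
ρ = 1 − 6·38/(6·35) = 1 − 228/210 = -0.086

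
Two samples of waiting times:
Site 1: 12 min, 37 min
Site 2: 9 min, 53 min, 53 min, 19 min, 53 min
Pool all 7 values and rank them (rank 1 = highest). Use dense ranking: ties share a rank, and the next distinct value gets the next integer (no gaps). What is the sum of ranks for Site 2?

Sorted (descending): 53, 53, 53, 37, 19, 12, 9
The 3 values of 53 share dense rank 1.
Remaining distinct values take the next consecutive integers.
Site 2 values → pooled ranks: 9→5, 53→1, 53→1, 19→3, 53→1
Rank sum = 5 + 1 + 1 + 3 + 1 = 11

11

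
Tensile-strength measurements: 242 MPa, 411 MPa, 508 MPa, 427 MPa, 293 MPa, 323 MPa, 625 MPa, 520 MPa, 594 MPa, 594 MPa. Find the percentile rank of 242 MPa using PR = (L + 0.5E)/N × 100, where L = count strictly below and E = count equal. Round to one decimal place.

N = 10.
Strictly below 242: 0. Equal to 242: 1.
PR = (0 + 0.5·1)/10 × 100 = 5.0

5.0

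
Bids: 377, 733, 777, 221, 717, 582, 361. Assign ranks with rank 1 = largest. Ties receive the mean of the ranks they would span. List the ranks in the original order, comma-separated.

5, 2, 1, 7, 3, 4, 6

Sorted (descending): 777, 733, 717, 582, 377, 361, 221
No ties — each value takes its position as its rank.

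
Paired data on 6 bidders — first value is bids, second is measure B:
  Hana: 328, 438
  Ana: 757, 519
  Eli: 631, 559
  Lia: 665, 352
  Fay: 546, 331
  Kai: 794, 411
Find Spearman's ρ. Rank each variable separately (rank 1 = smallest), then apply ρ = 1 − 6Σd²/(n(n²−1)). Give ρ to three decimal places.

0.086

Ranks of variable 1: 1, 5, 3, 4, 2, 6
Ranks of variable 2: 4, 5, 6, 2, 1, 3
d = r₁ − r₂: -3, 0, -3, 2, 1, 3
d²: 9, 0, 9, 4, 1, 9; Σd² = 32
ρ = 1 − 6·32/(6·35) = 1 − 192/210 = 0.086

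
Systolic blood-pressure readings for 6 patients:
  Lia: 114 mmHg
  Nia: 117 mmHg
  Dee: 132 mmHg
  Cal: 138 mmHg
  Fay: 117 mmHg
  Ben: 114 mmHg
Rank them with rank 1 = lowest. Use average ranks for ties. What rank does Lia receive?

1.5

Sorted (ascending): 114, 114, 117, 117, 132, 138
The 2 values of 114 occupy positions 1–2 → average rank (1+2)/2 = 1.5.
The 2 values of 117 occupy positions 3–4 → average rank (3+4)/2 = 3.5.
Lia has value 114 mmHg → rank 1.5.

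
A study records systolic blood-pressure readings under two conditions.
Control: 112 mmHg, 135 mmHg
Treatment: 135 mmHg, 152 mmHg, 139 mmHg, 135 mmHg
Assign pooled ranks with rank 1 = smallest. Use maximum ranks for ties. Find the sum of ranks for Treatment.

19

Sorted (ascending): 112, 135, 135, 135, 139, 152
The 3 values of 135 occupy positions 2–4 → each gets rank 4.
Treatment values → pooled ranks: 135→4, 152→6, 139→5, 135→4
Rank sum = 4 + 6 + 5 + 4 = 19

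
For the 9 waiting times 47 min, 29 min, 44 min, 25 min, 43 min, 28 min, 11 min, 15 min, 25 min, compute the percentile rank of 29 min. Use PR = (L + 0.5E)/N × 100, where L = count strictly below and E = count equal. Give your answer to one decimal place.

N = 9.
Strictly below 29: 5. Equal to 29: 1.
PR = (5 + 0.5·1)/9 × 100 = 61.1

61.1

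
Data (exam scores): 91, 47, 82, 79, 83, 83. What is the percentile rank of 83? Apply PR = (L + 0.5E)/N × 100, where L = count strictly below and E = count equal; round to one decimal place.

66.7

N = 6.
Strictly below 83: 3. Equal to 83: 2.
PR = (3 + 0.5·2)/6 × 100 = 66.7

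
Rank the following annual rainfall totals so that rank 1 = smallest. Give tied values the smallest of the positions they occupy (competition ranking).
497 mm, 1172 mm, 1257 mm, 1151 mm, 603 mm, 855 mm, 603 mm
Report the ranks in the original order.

Sorted (ascending): 497, 603, 603, 855, 1151, 1172, 1257
The 2 values of 603 occupy positions 2–3 → each gets rank 2.

1, 6, 7, 5, 2, 4, 2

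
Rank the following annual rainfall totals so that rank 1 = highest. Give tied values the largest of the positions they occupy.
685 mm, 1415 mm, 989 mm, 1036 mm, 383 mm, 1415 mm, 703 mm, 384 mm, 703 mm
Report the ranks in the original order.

7, 2, 4, 3, 9, 2, 6, 8, 6

Sorted (descending): 1415, 1415, 1036, 989, 703, 703, 685, 384, 383
The 2 values of 1415 occupy positions 1–2 → each gets rank 2.
The 2 values of 703 occupy positions 5–6 → each gets rank 6.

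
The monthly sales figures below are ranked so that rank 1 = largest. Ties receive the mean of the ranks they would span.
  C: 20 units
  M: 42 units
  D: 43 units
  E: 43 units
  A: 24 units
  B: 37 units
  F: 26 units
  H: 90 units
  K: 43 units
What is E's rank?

Sorted (descending): 90, 43, 43, 43, 42, 37, 26, 24, 20
The 3 values of 43 occupy positions 2–4 → average rank 3.
E has value 43 units → rank 3.

3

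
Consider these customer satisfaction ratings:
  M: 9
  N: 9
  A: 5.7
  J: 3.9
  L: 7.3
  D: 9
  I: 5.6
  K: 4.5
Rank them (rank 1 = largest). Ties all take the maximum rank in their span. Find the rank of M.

Sorted (descending): 9, 9, 9, 7.3, 5.7, 5.6, 4.5, 3.9
The 3 values of 9 occupy positions 1–3 → each gets rank 3.
M has value 9 → rank 3.

3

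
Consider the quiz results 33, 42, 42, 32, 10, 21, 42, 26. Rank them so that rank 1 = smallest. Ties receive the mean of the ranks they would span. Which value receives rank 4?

Sorted (ascending): 10, 21, 26, 32, 33, 42, 42, 42
The 3 values of 42 occupy positions 6–8 → average rank 7.
Rank 4 → value 32.

32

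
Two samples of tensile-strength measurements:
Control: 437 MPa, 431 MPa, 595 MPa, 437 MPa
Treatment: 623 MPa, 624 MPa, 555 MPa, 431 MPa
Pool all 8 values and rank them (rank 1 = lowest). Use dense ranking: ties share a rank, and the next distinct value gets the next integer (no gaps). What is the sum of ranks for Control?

9

Sorted (ascending): 431, 431, 437, 437, 555, 595, 623, 624
The 2 values of 431 share dense rank 1.
The 2 values of 437 share dense rank 2.
Remaining distinct values take the next consecutive integers.
Control values → pooled ranks: 437→2, 431→1, 595→4, 437→2
Rank sum = 2 + 1 + 4 + 2 = 9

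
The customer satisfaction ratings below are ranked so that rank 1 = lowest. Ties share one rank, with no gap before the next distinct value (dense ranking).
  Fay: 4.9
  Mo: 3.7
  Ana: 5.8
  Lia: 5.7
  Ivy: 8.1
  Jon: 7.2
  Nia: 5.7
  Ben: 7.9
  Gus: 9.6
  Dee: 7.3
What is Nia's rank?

Sorted (ascending): 3.7, 4.9, 5.7, 5.7, 5.8, 7.2, 7.3, 7.9, 8.1, 9.6
The 2 values of 5.7 share dense rank 3.
Remaining distinct values take the next consecutive integers.
Nia has value 5.7 → rank 3.

3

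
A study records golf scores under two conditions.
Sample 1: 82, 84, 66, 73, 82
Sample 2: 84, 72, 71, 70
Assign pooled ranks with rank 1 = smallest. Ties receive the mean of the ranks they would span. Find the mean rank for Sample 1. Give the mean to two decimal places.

Sorted (ascending): 66, 70, 71, 72, 73, 82, 82, 84, 84
The 2 values of 82 occupy positions 6–7 → average rank (6+7)/2 = 6.5.
The 2 values of 84 occupy positions 8–9 → average rank (8+9)/2 = 8.5.
Sample 1 values → pooled ranks: 82→6.5, 84→8.5, 66→1, 73→5, 82→6.5
Mean rank = (6.5 + 8.5 + 1 + 5 + 6.5) / 5 = 5.50

5.50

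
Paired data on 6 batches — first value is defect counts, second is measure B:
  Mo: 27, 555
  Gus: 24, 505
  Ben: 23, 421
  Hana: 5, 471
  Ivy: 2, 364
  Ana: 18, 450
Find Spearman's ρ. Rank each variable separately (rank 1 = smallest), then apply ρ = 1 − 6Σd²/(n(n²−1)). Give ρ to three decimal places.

0.771

Ranks of variable 1: 6, 5, 4, 2, 1, 3
Ranks of variable 2: 6, 5, 2, 4, 1, 3
d = r₁ − r₂: 0, 0, 2, -2, 0, 0
d²: 0, 0, 4, 4, 0, 0; Σd² = 8
ρ = 1 − 6·8/(6·35) = 1 − 48/210 = 0.771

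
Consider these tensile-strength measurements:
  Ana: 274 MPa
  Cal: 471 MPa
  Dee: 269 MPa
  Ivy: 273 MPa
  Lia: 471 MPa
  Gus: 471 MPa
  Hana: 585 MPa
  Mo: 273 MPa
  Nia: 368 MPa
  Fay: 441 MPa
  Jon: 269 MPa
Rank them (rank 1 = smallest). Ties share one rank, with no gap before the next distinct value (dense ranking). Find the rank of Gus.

6

Sorted (ascending): 269, 269, 273, 273, 274, 368, 441, 471, 471, 471, 585
The 2 values of 269 share dense rank 1.
The 2 values of 273 share dense rank 2.
The 3 values of 471 share dense rank 6.
Remaining distinct values take the next consecutive integers.
Gus has value 471 MPa → rank 6.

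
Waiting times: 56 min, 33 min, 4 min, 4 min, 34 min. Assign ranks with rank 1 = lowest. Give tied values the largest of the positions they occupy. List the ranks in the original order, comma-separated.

5, 3, 2, 2, 4

Sorted (ascending): 4, 4, 33, 34, 56
The 2 values of 4 occupy positions 1–2 → each gets rank 2.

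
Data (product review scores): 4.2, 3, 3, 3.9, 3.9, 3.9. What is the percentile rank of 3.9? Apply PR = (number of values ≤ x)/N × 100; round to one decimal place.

83.3

N = 6.
Strictly below 3.9: 2. Equal to 3.9: 3.
PR = 5/6 × 100 = 83.3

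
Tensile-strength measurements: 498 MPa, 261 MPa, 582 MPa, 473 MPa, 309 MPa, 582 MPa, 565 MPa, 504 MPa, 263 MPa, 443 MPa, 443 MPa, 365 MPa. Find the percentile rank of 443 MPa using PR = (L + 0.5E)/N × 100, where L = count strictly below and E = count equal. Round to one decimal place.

41.7

N = 12.
Strictly below 443: 4. Equal to 443: 2.
PR = (4 + 0.5·2)/12 × 100 = 41.7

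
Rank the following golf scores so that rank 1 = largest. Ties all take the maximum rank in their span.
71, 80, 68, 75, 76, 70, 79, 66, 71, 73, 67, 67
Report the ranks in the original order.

Sorted (descending): 80, 79, 76, 75, 73, 71, 71, 70, 68, 67, 67, 66
The 2 values of 71 occupy positions 6–7 → each gets rank 7.
The 2 values of 67 occupy positions 10–11 → each gets rank 11.

7, 1, 9, 4, 3, 8, 2, 12, 7, 5, 11, 11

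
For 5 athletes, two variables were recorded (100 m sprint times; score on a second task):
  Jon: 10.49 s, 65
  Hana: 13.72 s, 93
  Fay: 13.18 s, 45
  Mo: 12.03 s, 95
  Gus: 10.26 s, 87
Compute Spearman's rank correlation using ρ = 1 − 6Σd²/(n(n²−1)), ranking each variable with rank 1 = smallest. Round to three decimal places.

Ranks of variable 1: 2, 5, 4, 3, 1
Ranks of variable 2: 2, 4, 1, 5, 3
d = r₁ − r₂: 0, 1, 3, -2, -2
d²: 0, 1, 9, 4, 4; Σd² = 18
ρ = 1 − 6·18/(5·24) = 1 − 108/120 = 0.100

0.100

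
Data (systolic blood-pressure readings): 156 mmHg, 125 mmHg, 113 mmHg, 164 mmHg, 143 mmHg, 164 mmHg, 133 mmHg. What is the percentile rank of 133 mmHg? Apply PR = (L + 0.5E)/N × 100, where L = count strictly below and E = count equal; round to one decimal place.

N = 7.
Strictly below 133: 2. Equal to 133: 1.
PR = (2 + 0.5·1)/7 × 100 = 35.7

35.7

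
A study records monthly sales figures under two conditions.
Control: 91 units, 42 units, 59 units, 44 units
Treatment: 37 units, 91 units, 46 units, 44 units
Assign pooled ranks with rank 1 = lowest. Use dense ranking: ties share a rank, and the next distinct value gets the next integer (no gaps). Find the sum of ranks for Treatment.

14

Sorted (ascending): 37, 42, 44, 44, 46, 59, 91, 91
The 2 values of 44 share dense rank 3.
The 2 values of 91 share dense rank 6.
Remaining distinct values take the next consecutive integers.
Treatment values → pooled ranks: 37→1, 91→6, 46→4, 44→3
Rank sum = 1 + 6 + 4 + 3 = 14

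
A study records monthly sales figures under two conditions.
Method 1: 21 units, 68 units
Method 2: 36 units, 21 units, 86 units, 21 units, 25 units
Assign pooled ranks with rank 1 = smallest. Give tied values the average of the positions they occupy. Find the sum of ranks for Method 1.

Sorted (ascending): 21, 21, 21, 25, 36, 68, 86
The 3 values of 21 occupy positions 1–3 → average rank 2.
Method 1 values → pooled ranks: 21→2, 68→6
Rank sum = 2 + 6 = 8

8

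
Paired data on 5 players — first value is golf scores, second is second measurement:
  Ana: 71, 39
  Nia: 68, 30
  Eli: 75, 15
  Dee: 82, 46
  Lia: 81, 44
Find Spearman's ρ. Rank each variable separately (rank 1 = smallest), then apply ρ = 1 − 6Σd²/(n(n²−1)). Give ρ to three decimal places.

Ranks of variable 1: 2, 1, 3, 5, 4
Ranks of variable 2: 3, 2, 1, 5, 4
d = r₁ − r₂: -1, -1, 2, 0, 0
d²: 1, 1, 4, 0, 0; Σd² = 6
ρ = 1 − 6·6/(5·24) = 1 − 36/120 = 0.700

0.700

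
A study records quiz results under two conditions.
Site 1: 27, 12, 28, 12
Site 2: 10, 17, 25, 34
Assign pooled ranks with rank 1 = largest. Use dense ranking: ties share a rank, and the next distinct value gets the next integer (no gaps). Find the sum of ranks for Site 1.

17

Sorted (descending): 34, 28, 27, 25, 17, 12, 12, 10
The 2 values of 12 share dense rank 6.
Remaining distinct values take the next consecutive integers.
Site 1 values → pooled ranks: 27→3, 12→6, 28→2, 12→6
Rank sum = 3 + 6 + 2 + 6 = 17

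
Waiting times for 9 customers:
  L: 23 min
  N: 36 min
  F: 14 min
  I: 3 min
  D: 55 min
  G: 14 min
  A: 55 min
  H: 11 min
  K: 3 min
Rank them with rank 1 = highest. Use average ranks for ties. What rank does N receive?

Sorted (descending): 55, 55, 36, 23, 14, 14, 11, 3, 3
The 2 values of 55 occupy positions 1–2 → average rank (1+2)/2 = 1.5.
The 2 values of 14 occupy positions 5–6 → average rank (5+6)/2 = 5.5.
The 2 values of 3 occupy positions 8–9 → average rank (8+9)/2 = 8.5.
N has value 36 min → rank 3.

3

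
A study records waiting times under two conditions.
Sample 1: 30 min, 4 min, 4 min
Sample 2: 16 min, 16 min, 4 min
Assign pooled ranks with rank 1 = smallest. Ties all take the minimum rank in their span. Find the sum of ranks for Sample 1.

8

Sorted (ascending): 4, 4, 4, 16, 16, 30
The 3 values of 4 occupy positions 1–3 → each gets rank 1.
The 2 values of 16 occupy positions 4–5 → each gets rank 4.
Sample 1 values → pooled ranks: 30→6, 4→1, 4→1
Rank sum = 6 + 1 + 1 = 8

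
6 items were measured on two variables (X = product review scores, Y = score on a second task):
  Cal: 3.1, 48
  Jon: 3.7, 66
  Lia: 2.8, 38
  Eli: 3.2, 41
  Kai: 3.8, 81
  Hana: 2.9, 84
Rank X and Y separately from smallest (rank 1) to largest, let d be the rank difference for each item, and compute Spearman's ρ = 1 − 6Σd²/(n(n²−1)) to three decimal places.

0.371

Ranks of variable 1: 3, 5, 1, 4, 6, 2
Ranks of variable 2: 3, 4, 1, 2, 5, 6
d = r₁ − r₂: 0, 1, 0, 2, 1, -4
d²: 0, 1, 0, 4, 1, 16; Σd² = 22
ρ = 1 − 6·22/(6·35) = 1 − 132/210 = 0.371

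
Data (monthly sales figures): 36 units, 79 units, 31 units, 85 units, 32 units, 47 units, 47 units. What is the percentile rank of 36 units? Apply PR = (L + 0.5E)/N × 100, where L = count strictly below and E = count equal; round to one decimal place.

35.7

N = 7.
Strictly below 36: 2. Equal to 36: 1.
PR = (2 + 0.5·1)/7 × 100 = 35.7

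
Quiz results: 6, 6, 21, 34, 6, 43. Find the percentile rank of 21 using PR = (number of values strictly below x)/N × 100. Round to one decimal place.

N = 6.
Strictly below 21: 3. Equal to 21: 1.
PR = 3/6 × 100 = 50.0

50.0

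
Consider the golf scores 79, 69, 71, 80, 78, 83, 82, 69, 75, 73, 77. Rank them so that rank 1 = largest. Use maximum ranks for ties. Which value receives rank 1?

Sorted (descending): 83, 82, 80, 79, 78, 77, 75, 73, 71, 69, 69
The 2 values of 69 occupy positions 10–11 → each gets rank 11.
Rank 1 → value 83.

83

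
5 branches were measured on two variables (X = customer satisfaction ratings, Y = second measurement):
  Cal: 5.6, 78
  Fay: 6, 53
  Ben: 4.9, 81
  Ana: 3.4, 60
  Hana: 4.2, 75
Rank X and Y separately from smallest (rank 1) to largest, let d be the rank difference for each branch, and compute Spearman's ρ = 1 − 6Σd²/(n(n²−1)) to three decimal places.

Ranks of variable 1: 4, 5, 3, 1, 2
Ranks of variable 2: 4, 1, 5, 2, 3
d = r₁ − r₂: 0, 4, -2, -1, -1
d²: 0, 16, 4, 1, 1; Σd² = 22
ρ = 1 − 6·22/(5·24) = 1 − 132/120 = -0.100

-0.100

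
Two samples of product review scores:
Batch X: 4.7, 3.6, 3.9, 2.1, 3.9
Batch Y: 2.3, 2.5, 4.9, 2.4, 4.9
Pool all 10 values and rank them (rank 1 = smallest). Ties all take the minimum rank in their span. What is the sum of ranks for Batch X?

26

Sorted (ascending): 2.1, 2.3, 2.4, 2.5, 3.6, 3.9, 3.9, 4.7, 4.9, 4.9
The 2 values of 3.9 occupy positions 6–7 → each gets rank 6.
The 2 values of 4.9 occupy positions 9–10 → each gets rank 9.
Batch X values → pooled ranks: 4.7→8, 3.6→5, 3.9→6, 2.1→1, 3.9→6
Rank sum = 8 + 5 + 6 + 1 + 6 = 26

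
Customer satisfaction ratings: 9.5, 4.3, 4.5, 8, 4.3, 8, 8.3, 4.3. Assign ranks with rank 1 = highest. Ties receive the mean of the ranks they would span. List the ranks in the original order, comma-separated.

1, 7, 5, 3.5, 7, 3.5, 2, 7

Sorted (descending): 9.5, 8.3, 8, 8, 4.5, 4.3, 4.3, 4.3
The 2 values of 8 occupy positions 3–4 → average rank (3+4)/2 = 3.5.
The 3 values of 4.3 occupy positions 6–8 → average rank 7.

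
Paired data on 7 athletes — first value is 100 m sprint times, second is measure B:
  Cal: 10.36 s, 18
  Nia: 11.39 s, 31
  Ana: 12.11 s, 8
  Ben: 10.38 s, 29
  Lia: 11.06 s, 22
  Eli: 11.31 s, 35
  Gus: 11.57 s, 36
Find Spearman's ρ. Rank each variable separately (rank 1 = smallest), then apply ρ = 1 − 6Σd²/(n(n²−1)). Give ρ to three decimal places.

0.179

Ranks of variable 1: 1, 5, 7, 2, 3, 4, 6
Ranks of variable 2: 2, 5, 1, 4, 3, 6, 7
d = r₁ − r₂: -1, 0, 6, -2, 0, -2, -1
d²: 1, 0, 36, 4, 0, 4, 1; Σd² = 46
ρ = 1 − 6·46/(7·48) = 1 − 276/336 = 0.179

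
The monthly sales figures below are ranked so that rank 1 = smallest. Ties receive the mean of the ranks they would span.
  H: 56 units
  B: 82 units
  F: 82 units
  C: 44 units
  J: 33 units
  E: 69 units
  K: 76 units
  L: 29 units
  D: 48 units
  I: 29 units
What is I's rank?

1.5

Sorted (ascending): 29, 29, 33, 44, 48, 56, 69, 76, 82, 82
The 2 values of 29 occupy positions 1–2 → average rank (1+2)/2 = 1.5.
The 2 values of 82 occupy positions 9–10 → average rank (9+10)/2 = 9.5.
I has value 29 units → rank 1.5.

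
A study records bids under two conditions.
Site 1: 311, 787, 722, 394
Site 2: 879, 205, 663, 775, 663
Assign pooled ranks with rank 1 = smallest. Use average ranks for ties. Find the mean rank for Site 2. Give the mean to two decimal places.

Sorted (ascending): 205, 311, 394, 663, 663, 722, 775, 787, 879
The 2 values of 663 occupy positions 4–5 → average rank (4+5)/2 = 4.5.
Site 2 values → pooled ranks: 879→9, 205→1, 663→4.5, 775→7, 663→4.5
Mean rank = (9 + 1 + 4.5 + 7 + 4.5) / 5 = 5.20

5.20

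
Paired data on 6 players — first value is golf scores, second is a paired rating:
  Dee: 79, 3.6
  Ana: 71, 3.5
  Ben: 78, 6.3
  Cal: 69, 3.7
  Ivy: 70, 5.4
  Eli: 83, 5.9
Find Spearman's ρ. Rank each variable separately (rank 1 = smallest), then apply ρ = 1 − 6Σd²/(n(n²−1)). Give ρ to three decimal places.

0.257

Ranks of variable 1: 5, 3, 4, 1, 2, 6
Ranks of variable 2: 2, 1, 6, 3, 4, 5
d = r₁ − r₂: 3, 2, -2, -2, -2, 1
d²: 9, 4, 4, 4, 4, 1; Σd² = 26
ρ = 1 − 6·26/(6·35) = 1 − 156/210 = 0.257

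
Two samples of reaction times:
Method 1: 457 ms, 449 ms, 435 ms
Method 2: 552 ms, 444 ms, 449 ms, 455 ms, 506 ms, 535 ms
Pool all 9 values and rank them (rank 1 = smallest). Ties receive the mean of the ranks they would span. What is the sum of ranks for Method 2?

Sorted (ascending): 435, 444, 449, 449, 455, 457, 506, 535, 552
The 2 values of 449 occupy positions 3–4 → average rank (3+4)/2 = 3.5.
Method 2 values → pooled ranks: 552→9, 444→2, 449→3.5, 455→5, 506→7, 535→8
Rank sum = 9 + 2 + 3.5 + 5 + 7 + 8 = 34.5

34.5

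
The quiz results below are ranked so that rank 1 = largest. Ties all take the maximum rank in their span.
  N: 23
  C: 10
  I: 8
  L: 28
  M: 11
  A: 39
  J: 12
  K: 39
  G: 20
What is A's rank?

2

Sorted (descending): 39, 39, 28, 23, 20, 12, 11, 10, 8
The 2 values of 39 occupy positions 1–2 → each gets rank 2.
A has value 39 → rank 2.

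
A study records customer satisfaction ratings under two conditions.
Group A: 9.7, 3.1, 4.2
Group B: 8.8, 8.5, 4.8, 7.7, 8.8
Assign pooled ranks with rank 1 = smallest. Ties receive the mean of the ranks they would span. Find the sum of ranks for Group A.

Sorted (ascending): 3.1, 4.2, 4.8, 7.7, 8.5, 8.8, 8.8, 9.7
The 2 values of 8.8 occupy positions 6–7 → average rank (6+7)/2 = 6.5.
Group A values → pooled ranks: 9.7→8, 3.1→1, 4.2→2
Rank sum = 8 + 1 + 2 = 11

11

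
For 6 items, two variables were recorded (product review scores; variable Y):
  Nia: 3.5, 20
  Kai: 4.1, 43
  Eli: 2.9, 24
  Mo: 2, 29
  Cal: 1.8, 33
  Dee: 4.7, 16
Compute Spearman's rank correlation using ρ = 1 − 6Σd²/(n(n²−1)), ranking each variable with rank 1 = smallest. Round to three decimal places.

-0.429

Ranks of variable 1: 4, 5, 3, 2, 1, 6
Ranks of variable 2: 2, 6, 3, 4, 5, 1
d = r₁ − r₂: 2, -1, 0, -2, -4, 5
d²: 4, 1, 0, 4, 16, 25; Σd² = 50
ρ = 1 − 6·50/(6·35) = 1 − 300/210 = -0.429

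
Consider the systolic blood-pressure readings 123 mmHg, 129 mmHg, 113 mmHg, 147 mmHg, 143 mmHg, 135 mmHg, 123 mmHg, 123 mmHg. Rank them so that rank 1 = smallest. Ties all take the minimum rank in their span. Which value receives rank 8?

Sorted (ascending): 113, 123, 123, 123, 129, 135, 143, 147
The 3 values of 123 occupy positions 2–4 → each gets rank 2.
Rank 8 → value 147.

147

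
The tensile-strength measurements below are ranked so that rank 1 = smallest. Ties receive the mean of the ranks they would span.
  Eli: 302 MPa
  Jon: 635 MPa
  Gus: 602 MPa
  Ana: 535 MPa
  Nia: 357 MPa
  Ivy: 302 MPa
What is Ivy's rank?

Sorted (ascending): 302, 302, 357, 535, 602, 635
The 2 values of 302 occupy positions 1–2 → average rank (1+2)/2 = 1.5.
Ivy has value 302 MPa → rank 1.5.

1.5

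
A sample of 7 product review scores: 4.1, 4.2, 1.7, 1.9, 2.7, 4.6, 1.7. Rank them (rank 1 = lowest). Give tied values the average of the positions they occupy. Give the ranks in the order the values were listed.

5, 6, 1.5, 3, 4, 7, 1.5

Sorted (ascending): 1.7, 1.7, 1.9, 2.7, 4.1, 4.2, 4.6
The 2 values of 1.7 occupy positions 1–2 → average rank (1+2)/2 = 1.5.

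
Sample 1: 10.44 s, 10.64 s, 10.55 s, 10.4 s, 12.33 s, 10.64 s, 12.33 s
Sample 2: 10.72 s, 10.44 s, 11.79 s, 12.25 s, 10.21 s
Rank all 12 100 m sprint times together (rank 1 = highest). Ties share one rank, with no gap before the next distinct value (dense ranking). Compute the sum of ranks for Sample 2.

Sorted (descending): 12.33, 12.33, 12.25, 11.79, 10.72, 10.64, 10.64, 10.55, 10.44, 10.44, 10.4, 10.21
The 2 values of 12.33 share dense rank 1.
The 2 values of 10.64 share dense rank 5.
The 2 values of 10.44 share dense rank 7.
Remaining distinct values take the next consecutive integers.
Sample 2 values → pooled ranks: 10.72→4, 10.44→7, 11.79→3, 12.25→2, 10.21→9
Rank sum = 4 + 7 + 3 + 2 + 9 = 25

25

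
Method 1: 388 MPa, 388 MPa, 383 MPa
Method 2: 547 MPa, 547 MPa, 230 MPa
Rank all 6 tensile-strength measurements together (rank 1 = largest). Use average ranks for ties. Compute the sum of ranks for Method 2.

9

Sorted (descending): 547, 547, 388, 388, 383, 230
The 2 values of 547 occupy positions 1–2 → average rank (1+2)/2 = 1.5.
The 2 values of 388 occupy positions 3–4 → average rank (3+4)/2 = 3.5.
Method 2 values → pooled ranks: 547→1.5, 547→1.5, 230→6
Rank sum = 1.5 + 1.5 + 6 = 9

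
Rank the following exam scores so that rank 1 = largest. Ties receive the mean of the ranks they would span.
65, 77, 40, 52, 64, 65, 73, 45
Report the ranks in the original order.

3.5, 1, 8, 6, 5, 3.5, 2, 7

Sorted (descending): 77, 73, 65, 65, 64, 52, 45, 40
The 2 values of 65 occupy positions 3–4 → average rank (3+4)/2 = 3.5.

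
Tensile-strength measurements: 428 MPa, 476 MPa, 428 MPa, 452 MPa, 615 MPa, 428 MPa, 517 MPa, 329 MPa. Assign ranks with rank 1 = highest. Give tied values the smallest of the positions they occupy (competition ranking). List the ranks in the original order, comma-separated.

Sorted (descending): 615, 517, 476, 452, 428, 428, 428, 329
The 3 values of 428 occupy positions 5–7 → each gets rank 5.

5, 3, 5, 4, 1, 5, 2, 8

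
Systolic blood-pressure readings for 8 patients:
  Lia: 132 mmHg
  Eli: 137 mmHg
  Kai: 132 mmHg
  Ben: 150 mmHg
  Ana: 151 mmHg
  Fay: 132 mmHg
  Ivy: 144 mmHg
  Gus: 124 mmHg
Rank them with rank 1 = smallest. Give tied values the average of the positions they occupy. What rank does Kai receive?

Sorted (ascending): 124, 132, 132, 132, 137, 144, 150, 151
The 3 values of 132 occupy positions 2–4 → average rank 3.
Kai has value 132 mmHg → rank 3.

3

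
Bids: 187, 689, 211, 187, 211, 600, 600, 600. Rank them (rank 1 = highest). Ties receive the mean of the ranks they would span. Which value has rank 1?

689

Sorted (descending): 689, 600, 600, 600, 211, 211, 187, 187
The 3 values of 600 occupy positions 2–4 → average rank 3.
The 2 values of 211 occupy positions 5–6 → average rank (5+6)/2 = 5.5.
The 2 values of 187 occupy positions 7–8 → average rank (7+8)/2 = 7.5.
Rank 1 → value 689.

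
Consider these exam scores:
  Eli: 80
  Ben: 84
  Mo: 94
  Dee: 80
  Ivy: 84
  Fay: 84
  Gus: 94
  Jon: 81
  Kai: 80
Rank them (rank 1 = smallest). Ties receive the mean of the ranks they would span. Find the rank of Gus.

Sorted (ascending): 80, 80, 80, 81, 84, 84, 84, 94, 94
The 3 values of 80 occupy positions 1–3 → average rank 2.
The 3 values of 84 occupy positions 5–7 → average rank 6.
The 2 values of 94 occupy positions 8–9 → average rank (8+9)/2 = 8.5.
Gus has value 94 → rank 8.5.

8.5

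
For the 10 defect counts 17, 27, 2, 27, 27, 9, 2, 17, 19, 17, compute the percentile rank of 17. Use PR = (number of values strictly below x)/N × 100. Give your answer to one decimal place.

30.0

N = 10.
Strictly below 17: 3. Equal to 17: 3.
PR = 3/10 × 100 = 30.0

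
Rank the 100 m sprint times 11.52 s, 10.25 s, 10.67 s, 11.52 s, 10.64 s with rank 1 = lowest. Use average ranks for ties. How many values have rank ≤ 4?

3

Sorted (ascending): 10.25, 10.64, 10.67, 11.52, 11.52
The 2 values of 11.52 occupy positions 4–5 → average rank (4+5)/2 = 4.5.
Ranks ≤ 4: {1, 2, 3} → 3 values.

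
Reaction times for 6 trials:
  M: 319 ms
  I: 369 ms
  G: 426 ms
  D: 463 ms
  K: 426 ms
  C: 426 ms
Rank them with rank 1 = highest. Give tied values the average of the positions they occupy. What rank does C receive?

3

Sorted (descending): 463, 426, 426, 426, 369, 319
The 3 values of 426 occupy positions 2–4 → average rank 3.
C has value 426 ms → rank 3.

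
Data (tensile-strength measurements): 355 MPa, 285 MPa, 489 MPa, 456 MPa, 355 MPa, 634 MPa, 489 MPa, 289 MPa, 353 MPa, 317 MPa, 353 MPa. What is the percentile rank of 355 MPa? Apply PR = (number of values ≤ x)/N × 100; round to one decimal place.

N = 11.
Strictly below 355: 5. Equal to 355: 2.
PR = 7/11 × 100 = 63.6

63.6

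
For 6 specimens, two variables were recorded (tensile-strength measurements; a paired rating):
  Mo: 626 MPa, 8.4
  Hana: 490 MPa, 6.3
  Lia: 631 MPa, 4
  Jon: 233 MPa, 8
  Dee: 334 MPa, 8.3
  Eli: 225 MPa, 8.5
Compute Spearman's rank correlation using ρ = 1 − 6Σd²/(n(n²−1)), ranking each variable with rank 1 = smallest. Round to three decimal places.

Ranks of variable 1: 5, 4, 6, 2, 3, 1
Ranks of variable 2: 5, 2, 1, 3, 4, 6
d = r₁ − r₂: 0, 2, 5, -1, -1, -5
d²: 0, 4, 25, 1, 1, 25; Σd² = 56
ρ = 1 − 6·56/(6·35) = 1 − 336/210 = -0.600

-0.600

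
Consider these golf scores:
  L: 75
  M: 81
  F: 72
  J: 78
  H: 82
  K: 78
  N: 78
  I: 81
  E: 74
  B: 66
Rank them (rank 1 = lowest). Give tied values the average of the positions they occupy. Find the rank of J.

6

Sorted (ascending): 66, 72, 74, 75, 78, 78, 78, 81, 81, 82
The 3 values of 78 occupy positions 5–7 → average rank 6.
The 2 values of 81 occupy positions 8–9 → average rank (8+9)/2 = 8.5.
J has value 78 → rank 6.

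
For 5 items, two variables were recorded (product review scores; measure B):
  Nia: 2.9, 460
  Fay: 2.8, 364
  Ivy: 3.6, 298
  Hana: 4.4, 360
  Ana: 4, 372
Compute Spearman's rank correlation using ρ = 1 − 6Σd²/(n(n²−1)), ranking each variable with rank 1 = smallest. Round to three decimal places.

Ranks of variable 1: 2, 1, 3, 5, 4
Ranks of variable 2: 5, 3, 1, 2, 4
d = r₁ − r₂: -3, -2, 2, 3, 0
d²: 9, 4, 4, 9, 0; Σd² = 26
ρ = 1 − 6·26/(5·24) = 1 − 156/120 = -0.300

-0.300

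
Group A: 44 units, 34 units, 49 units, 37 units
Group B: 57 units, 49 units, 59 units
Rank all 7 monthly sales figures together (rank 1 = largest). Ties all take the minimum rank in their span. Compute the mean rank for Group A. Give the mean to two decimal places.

5.25

Sorted (descending): 59, 57, 49, 49, 44, 37, 34
The 2 values of 49 occupy positions 3–4 → each gets rank 3.
Group A values → pooled ranks: 44→5, 34→7, 49→3, 37→6
Mean rank = (5 + 7 + 3 + 6) / 4 = 5.25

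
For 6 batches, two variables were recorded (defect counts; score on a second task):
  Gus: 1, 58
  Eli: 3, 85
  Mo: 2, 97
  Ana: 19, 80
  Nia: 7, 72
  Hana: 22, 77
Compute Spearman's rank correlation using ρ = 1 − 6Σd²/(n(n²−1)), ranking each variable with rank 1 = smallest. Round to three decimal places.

0.029

Ranks of variable 1: 1, 3, 2, 5, 4, 6
Ranks of variable 2: 1, 5, 6, 4, 2, 3
d = r₁ − r₂: 0, -2, -4, 1, 2, 3
d²: 0, 4, 16, 1, 4, 9; Σd² = 34
ρ = 1 − 6·34/(6·35) = 1 − 204/210 = 0.029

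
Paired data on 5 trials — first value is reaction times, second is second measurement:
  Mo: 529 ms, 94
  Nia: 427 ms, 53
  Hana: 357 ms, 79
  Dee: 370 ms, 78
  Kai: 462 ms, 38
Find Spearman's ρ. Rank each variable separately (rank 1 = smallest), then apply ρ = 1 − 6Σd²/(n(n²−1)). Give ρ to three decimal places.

0.000

Ranks of variable 1: 5, 3, 1, 2, 4
Ranks of variable 2: 5, 2, 4, 3, 1
d = r₁ − r₂: 0, 1, -3, -1, 3
d²: 0, 1, 9, 1, 9; Σd² = 20
ρ = 1 − 6·20/(5·24) = 1 − 120/120 = 0.000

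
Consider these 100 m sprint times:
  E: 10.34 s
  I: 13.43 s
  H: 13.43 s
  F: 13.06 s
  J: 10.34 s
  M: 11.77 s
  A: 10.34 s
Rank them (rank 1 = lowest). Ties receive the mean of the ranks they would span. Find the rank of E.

Sorted (ascending): 10.34, 10.34, 10.34, 11.77, 13.06, 13.43, 13.43
The 3 values of 10.34 occupy positions 1–3 → average rank 2.
The 2 values of 13.43 occupy positions 6–7 → average rank (6+7)/2 = 6.5.
E has value 10.34 s → rank 2.

2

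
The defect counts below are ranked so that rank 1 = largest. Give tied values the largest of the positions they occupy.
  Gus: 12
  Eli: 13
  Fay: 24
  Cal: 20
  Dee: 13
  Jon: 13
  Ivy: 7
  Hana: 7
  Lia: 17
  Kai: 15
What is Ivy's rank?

10

Sorted (descending): 24, 20, 17, 15, 13, 13, 13, 12, 7, 7
The 3 values of 13 occupy positions 5–7 → each gets rank 7.
The 2 values of 7 occupy positions 9–10 → each gets rank 10.
Ivy has value 7 → rank 10.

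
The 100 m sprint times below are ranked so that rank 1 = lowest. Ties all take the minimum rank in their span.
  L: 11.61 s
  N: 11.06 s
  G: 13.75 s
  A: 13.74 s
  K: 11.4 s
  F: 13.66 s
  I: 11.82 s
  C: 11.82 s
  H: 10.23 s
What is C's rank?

5

Sorted (ascending): 10.23, 11.06, 11.4, 11.61, 11.82, 11.82, 13.66, 13.74, 13.75
The 2 values of 11.82 occupy positions 5–6 → each gets rank 5.
C has value 11.82 s → rank 5.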